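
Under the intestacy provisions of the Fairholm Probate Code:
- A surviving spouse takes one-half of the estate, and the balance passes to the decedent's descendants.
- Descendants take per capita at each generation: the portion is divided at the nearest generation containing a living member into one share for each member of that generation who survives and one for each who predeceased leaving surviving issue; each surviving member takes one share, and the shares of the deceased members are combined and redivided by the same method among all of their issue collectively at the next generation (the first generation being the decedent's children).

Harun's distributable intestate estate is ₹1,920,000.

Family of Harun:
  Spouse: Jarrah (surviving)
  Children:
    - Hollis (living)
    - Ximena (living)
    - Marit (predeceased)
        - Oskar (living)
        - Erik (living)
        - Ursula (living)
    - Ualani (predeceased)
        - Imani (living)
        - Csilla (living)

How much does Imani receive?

Jarrah takes one-half of ₹1,920,000 = ₹960,000. The remaining ₹960,000 passes to the descendants.
The descendants' portion (₹960,000) is divided at the children's generation into 4 shares of ₹240,000. Hollis and Ximena each take ₹240,000. The 2 shares of the deceased (Marit and Ualani) are combined into a pool of ₹480,000.
That pool (₹480,000) is divided at the grandchildren's generation equally among Oskar, Erik, Ursula, Imani, and Csilla: ₹96,000 each.

Imani receives ₹96,000.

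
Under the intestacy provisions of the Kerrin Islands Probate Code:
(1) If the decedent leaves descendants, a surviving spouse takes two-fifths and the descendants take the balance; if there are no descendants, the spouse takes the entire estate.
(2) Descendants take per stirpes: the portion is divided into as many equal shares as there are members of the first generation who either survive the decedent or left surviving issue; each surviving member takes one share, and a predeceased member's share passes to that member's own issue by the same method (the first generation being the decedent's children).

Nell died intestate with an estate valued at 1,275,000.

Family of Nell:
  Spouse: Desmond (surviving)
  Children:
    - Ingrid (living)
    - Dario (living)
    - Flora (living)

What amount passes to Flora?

Flora receives 255,000.

Desmond takes two-fifths of 1,275,000 = 510,000. The remaining 765,000 passes to the descendants.
The descendants' portion (765,000) is divided into 3 shares of 255,000: Ingrid, Dario, and Flora each take 255,000.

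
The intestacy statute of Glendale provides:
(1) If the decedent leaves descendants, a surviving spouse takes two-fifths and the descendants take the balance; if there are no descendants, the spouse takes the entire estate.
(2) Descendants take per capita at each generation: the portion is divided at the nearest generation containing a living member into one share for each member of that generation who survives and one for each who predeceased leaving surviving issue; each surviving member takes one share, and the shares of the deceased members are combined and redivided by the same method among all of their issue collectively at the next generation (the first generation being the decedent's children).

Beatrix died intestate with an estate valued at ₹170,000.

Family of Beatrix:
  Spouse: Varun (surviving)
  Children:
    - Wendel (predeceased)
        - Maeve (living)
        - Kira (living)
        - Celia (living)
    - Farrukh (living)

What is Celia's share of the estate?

Varun takes two-fifths of ₹170,000 = ₹68,000. The remaining ₹102,000 passes to the descendants.
The descendants' portion (₹102,000) is divided at the children's generation into 2 shares of ₹51,000. Farrukh takes ₹51,000. The remaining share for the deceased Wendel (₹51,000) is carried to the next generation.
That pool (₹51,000) is divided at the grandchildren's generation equally among Maeve, Kira, and Celia: ₹17,000 each.

Celia receives ₹17,000.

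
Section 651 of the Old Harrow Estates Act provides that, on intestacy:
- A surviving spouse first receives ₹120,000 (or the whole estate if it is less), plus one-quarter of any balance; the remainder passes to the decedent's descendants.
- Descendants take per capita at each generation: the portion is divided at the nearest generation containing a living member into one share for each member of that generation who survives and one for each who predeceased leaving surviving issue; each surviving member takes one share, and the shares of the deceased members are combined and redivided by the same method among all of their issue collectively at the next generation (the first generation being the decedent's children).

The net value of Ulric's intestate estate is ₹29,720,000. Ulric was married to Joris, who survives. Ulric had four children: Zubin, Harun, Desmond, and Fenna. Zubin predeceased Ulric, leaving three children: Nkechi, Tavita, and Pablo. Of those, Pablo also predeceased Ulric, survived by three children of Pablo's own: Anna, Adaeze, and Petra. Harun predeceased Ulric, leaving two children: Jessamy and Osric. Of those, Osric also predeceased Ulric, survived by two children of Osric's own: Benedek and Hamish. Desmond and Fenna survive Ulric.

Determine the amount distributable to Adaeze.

Joris first takes ₹120,000, leaving a balance of ₹29,600,000. Joris then takes one-quarter of the balance (₹7,400,000), for a total of ₹7,520,000. The remaining ₹22,200,000 passes to the descendants.
The descendants' portion (₹22,200,000) is divided at the children's generation into 4 shares of ₹5,550,000. Desmond and Fenna each take ₹5,550,000. The 2 shares of the deceased (Zubin and Harun) are combined into a pool of ₹11,100,000.
That pool (₹11,100,000) is divided at the grandchildren's generation into 5 shares of ₹2,220,000. Nkechi, Tavita, and Jessamy each take ₹2,220,000. The 2 shares of the deceased (Pablo and Osric) are combined into a pool of ₹4,440,000.
That pool (₹4,440,000) is divided at the great-grandchildren's generation equally among Anna, Adaeze, Petra, Benedek, and Hamish: ₹888,000 each.

Adaeze receives ₹888,000.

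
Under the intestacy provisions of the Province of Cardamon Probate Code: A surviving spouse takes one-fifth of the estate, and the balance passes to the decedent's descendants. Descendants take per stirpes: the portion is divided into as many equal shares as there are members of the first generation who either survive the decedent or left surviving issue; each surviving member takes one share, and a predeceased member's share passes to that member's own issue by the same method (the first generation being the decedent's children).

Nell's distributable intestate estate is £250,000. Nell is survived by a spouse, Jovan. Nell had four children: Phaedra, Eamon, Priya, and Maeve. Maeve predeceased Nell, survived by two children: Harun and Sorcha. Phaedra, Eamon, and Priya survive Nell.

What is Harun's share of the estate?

Jovan takes one-fifth of £250,000 = £50,000. The remaining £200,000 passes to the descendants.
The descendants' portion (£200,000) is divided into 4 shares of £50,000: Phaedra, Eamon, and Priya each take £50,000; Maeve's £50,000 share passes to Maeve's issue.
Maeve's share (£50,000) is divided into 2 shares of £25,000: Harun and Sorcha each take £25,000.

Harun receives £25,000.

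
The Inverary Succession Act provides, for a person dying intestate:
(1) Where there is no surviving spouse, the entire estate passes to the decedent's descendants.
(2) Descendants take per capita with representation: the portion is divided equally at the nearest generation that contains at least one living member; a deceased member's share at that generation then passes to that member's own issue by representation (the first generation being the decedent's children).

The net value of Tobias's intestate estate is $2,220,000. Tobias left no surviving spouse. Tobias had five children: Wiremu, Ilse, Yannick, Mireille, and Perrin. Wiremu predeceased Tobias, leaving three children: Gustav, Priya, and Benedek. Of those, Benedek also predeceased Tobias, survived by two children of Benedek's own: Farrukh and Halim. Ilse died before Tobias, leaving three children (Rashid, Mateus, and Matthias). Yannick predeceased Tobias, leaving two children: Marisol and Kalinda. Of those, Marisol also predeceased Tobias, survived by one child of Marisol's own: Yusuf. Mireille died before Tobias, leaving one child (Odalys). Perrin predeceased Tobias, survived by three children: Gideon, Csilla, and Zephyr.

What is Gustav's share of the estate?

The entire $2,220,000 passes to the descendants.
No child survives, so the initial division is made at the grandchildren's generation.
That amount ($2,220,000) is divided into 12 shares of $185,000: Gustav, Priya, Rashid, Mateus, Matthias, Kalinda, Odalys, Gideon, Csilla, and Zephyr each take $185,000; Benedek's $185,000 share passes to Benedek's issue; Marisol's $185,000 share passes to Marisol's issue.
Benedek's share ($185,000) is divided into 2 shares of $92,500: Farrukh and Halim each take $92,500.
Marisol's share ($185,000) passes entirely to Yusuf.

Gustav receives $185,000.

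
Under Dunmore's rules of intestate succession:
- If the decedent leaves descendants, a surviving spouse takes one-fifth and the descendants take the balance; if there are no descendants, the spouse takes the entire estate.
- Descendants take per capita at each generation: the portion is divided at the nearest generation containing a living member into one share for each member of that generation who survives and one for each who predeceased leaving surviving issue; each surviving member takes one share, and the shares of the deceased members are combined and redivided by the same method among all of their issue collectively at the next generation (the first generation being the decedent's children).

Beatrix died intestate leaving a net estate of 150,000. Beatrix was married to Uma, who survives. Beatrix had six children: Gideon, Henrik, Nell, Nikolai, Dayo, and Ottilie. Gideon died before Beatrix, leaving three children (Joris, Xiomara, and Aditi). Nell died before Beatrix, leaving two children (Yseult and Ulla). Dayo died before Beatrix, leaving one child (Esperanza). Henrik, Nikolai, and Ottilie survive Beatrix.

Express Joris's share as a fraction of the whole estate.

Joris receives 1/15 of the estate.

Uma takes one-fifth of 150,000 = 30,000. The remaining 120,000 passes to the descendants.
The descendants' portion (120,000) is divided at the children's generation into 6 shares of 20,000. Henrik, Nikolai, and Ottilie each take 20,000. The 3 shares of the deceased (Gideon, Nell, and Dayo) are combined into a pool of 60,000.
That pool (60,000) is divided at the grandchildren's generation equally among Joris, Xiomara, Aditi, Yseult, Ulla, and Esperanza: 10,000 each.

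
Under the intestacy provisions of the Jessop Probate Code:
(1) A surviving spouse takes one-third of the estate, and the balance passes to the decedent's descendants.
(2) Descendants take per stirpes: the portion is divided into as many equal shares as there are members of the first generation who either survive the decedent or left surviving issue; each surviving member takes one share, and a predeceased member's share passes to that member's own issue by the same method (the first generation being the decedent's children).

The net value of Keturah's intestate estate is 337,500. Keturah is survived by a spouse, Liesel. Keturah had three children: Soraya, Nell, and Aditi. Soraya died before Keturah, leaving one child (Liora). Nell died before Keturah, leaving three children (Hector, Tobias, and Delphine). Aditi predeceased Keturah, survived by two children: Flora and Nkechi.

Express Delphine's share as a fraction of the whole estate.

Delphine receives 2/27 of the estate.

Liesel takes one-third of 337,500 = 112,500. The remaining 225,000 passes to the descendants.
The descendants' portion (225,000) is divided into 3 shares of 75,000: Soraya's 75,000 share passes to Soraya's issue; Nell's 75,000 share passes to Nell's issue; Aditi's 75,000 share passes to Aditi's issue.
Soraya's share (75,000) passes entirely to Liora.
Nell's share (75,000) is divided into 3 shares of 25,000: Hector, Tobias, and Delphine each take 25,000.
Aditi's share (75,000) is divided into 2 shares of 37,500: Flora and Nkechi each take 37,500.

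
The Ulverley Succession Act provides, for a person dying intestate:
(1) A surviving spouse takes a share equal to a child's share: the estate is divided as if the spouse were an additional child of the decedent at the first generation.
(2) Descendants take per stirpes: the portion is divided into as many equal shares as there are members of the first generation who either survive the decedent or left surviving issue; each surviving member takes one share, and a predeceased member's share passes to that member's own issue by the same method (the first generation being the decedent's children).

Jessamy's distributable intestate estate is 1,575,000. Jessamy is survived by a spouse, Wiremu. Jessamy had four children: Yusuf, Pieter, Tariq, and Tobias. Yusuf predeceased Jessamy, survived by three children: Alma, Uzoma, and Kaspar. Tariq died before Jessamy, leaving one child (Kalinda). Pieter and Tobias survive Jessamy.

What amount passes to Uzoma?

Uzoma receives 105,000.

The spouse counts as an additional share at the children's level, so there are 5 primary shares of 315,000. Wiremu takes one such share (315,000).
The children's combined portion (1,260,000) is divided into 4 shares of 315,000: Pieter and Tobias each take 315,000; Yusuf's 315,000 share passes to Yusuf's issue; Tariq's 315,000 share passes to Tariq's issue.
Yusuf's share (315,000) is divided into 3 shares of 105,000: Alma, Uzoma, and Kaspar each take 105,000.
Tariq's share (315,000) passes entirely to Kalinda.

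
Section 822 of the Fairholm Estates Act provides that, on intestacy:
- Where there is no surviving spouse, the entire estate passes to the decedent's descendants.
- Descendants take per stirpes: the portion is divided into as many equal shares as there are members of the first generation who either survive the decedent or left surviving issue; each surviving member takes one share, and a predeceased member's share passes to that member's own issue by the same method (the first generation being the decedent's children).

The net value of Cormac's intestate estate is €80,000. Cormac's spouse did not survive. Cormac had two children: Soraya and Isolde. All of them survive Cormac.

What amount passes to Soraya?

Soraya receives €40,000.

The entire €80,000 passes to the descendants.
That amount (€80,000) is divided into 2 shares of €40,000: Soraya and Isolde each take €40,000.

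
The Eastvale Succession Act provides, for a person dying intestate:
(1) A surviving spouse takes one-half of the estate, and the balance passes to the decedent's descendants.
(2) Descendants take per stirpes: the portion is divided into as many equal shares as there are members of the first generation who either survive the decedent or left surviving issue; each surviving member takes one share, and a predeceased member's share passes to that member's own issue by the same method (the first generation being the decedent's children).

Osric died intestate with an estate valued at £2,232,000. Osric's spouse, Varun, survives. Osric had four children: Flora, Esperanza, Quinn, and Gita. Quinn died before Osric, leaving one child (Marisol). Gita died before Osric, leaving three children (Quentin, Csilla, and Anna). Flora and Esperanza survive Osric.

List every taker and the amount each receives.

Varun takes one-half of £2,232,000 = £1,116,000. The remaining £1,116,000 passes to the descendants.
The descendants' portion (£1,116,000) is divided into 4 shares of £279,000: Flora and Esperanza each take £279,000; Quinn's £279,000 share passes to Quinn's issue; Gita's £279,000 share passes to Gita's issue.
Quinn's share (£279,000) passes entirely to Marisol.
Gita's share (£279,000) is divided into 3 shares of £93,000: Quentin, Csilla, and Anna each take £93,000.

Varun: £1,116,000; Flora: £279,000; Esperanza: £279,000; Marisol: £279,000; Quentin: £93,000; Csilla: £93,000; Anna: £93,000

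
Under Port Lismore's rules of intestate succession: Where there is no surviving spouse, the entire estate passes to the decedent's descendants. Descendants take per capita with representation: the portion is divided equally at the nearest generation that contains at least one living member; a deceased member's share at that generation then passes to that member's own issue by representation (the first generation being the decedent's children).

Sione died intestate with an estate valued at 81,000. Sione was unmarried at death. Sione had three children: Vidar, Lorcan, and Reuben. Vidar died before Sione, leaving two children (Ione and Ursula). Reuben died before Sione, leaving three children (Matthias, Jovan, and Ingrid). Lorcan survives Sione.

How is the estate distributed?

Ione: 13,500; Ursula: 13,500; Lorcan: 27,000; Matthias: 9,000; Jovan: 9,000; Ingrid: 9,000

The entire 81,000 passes to the descendants.
That amount (81,000) is divided into 3 shares of 27,000: Lorcan takes 27,000; Vidar's 27,000 share passes to Vidar's issue; Reuben's 27,000 share passes to Reuben's issue.
Vidar's share (27,000) is divided into 2 shares of 13,500: Ione and Ursula each take 13,500.
Reuben's share (27,000) is divided into 3 shares of 9,000: Matthias, Jovan, and Ingrid each take 9,000.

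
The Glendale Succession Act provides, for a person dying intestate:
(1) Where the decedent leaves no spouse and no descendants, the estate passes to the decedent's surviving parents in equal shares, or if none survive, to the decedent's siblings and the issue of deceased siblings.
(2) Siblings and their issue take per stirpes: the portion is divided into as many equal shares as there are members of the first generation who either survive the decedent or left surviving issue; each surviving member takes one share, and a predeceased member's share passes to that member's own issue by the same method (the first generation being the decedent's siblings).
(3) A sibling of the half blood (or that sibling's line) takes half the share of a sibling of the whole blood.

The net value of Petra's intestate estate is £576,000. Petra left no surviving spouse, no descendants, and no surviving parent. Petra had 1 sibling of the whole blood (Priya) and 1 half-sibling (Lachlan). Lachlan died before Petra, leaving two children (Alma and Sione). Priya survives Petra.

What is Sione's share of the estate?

The entire £576,000 passes to the siblings and their issue.
Counting each half-blood sibling's line as half a unit, there are 3/2 units in £576,000, so one unit is £384,000. Whole-blood lines (Priya) take £384,000 each; half-blood lines (Lachlan) take £192,000 each.
Lachlan's share (£192,000) is divided into 2 shares of £96,000: Alma and Sione each take £96,000.

Sione receives £96,000.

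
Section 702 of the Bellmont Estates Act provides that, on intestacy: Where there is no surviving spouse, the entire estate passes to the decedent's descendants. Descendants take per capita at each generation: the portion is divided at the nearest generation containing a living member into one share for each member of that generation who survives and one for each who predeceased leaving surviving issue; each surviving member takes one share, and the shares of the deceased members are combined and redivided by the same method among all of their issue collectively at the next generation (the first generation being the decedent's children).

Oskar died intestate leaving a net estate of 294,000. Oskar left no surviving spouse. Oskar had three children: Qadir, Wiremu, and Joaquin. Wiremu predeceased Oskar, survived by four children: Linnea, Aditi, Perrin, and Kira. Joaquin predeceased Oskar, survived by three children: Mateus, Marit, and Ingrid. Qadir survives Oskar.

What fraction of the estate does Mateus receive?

Mateus receives 2/21 of the estate.

The entire 294,000 passes to the descendants.
That amount (294,000) is divided at the children's generation into 3 shares of 98,000. Qadir takes 98,000. The 2 shares of the deceased (Wiremu and Joaquin) are combined into a pool of 196,000.
That pool (196,000) is divided at the grandchildren's generation equally among Linnea, Aditi, Perrin, Kira, Mateus, Marit, and Ingrid: 28,000 each.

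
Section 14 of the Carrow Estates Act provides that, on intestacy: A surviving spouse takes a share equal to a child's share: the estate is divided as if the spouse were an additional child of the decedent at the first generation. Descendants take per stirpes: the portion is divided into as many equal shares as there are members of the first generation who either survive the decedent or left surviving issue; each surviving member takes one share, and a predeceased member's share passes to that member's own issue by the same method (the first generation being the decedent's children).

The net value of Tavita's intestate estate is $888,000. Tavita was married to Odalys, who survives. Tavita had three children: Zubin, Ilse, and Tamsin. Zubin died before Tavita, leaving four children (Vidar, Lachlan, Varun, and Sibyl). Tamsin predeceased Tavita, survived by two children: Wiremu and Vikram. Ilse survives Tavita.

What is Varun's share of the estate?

The spouse counts as an additional share at the children's level, so there are 4 primary shares of $222,000. Odalys takes one such share ($222,000).
The children's combined portion ($666,000) is divided into 3 shares of $222,000: Ilse takes $222,000; Zubin's $222,000 share passes to Zubin's issue; Tamsin's $222,000 share passes to Tamsin's issue.
Zubin's share ($222,000) is divided into 4 shares of $55,500: Vidar, Lachlan, Varun, and Sibyl each take $55,500.
Tamsin's share ($222,000) is divided into 2 shares of $111,000: Wiremu and Vikram each take $111,000.

Varun receives $55,500.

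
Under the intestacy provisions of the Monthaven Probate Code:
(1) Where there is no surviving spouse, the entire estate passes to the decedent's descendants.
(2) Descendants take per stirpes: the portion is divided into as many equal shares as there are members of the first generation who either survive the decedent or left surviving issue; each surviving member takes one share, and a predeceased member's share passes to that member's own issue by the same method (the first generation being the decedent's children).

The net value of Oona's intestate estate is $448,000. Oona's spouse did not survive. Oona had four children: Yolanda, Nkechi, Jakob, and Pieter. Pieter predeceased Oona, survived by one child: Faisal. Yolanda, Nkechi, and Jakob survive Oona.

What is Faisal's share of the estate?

Faisal receives $112,000.

The entire $448,000 passes to the descendants.
That amount ($448,000) is divided into 4 shares of $112,000: Yolanda, Nkechi, and Jakob each take $112,000; Pieter's $112,000 share passes to Pieter's issue.
Pieter's share ($112,000) passes entirely to Faisal.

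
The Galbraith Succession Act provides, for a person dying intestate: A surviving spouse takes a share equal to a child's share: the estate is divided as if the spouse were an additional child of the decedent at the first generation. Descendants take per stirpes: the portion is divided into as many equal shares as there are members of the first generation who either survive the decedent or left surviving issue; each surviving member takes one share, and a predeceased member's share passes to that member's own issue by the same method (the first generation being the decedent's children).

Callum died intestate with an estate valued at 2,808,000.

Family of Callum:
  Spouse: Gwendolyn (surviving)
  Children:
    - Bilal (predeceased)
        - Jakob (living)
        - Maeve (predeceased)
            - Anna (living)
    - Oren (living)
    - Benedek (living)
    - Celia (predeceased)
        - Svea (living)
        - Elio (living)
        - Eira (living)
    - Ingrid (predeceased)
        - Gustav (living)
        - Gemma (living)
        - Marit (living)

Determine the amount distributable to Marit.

Marit receives 156,000.

The spouse counts as an additional share at the children's level, so there are 6 primary shares of 468,000. Gwendolyn takes one such share (468,000).
The children's combined portion (2,340,000) is divided into 5 shares of 468,000: Oren and Benedek each take 468,000; Bilal's 468,000 share passes to Bilal's issue; Celia's 468,000 share passes to Celia's issue; Ingrid's 468,000 share passes to Ingrid's issue.
Bilal's share (468,000) is divided into 2 shares of 234,000: Jakob takes 234,000; Maeve's 234,000 share passes to Maeve's issue.
Maeve's share (234,000) passes entirely to Anna.
Celia's share (468,000) is divided into 3 shares of 156,000: Svea, Elio, and Eira each take 156,000.
Ingrid's share (468,000) is divided into 3 shares of 156,000: Gustav, Gemma, and Marit each take 156,000.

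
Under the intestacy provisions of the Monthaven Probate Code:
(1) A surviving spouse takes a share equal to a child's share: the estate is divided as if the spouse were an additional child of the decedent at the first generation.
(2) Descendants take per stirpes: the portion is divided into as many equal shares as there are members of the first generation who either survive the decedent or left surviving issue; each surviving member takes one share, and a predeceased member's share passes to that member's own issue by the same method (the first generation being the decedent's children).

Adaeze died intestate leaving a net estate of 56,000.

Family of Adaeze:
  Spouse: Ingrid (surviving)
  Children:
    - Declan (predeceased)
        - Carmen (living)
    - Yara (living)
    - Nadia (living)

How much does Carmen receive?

Carmen receives 14,000.

The spouse counts as an additional share at the children's level, so there are 4 primary shares of 14,000. Ingrid takes one such share (14,000).
The children's combined portion (42,000) is divided into 3 shares of 14,000: Yara and Nadia each take 14,000; Declan's 14,000 share passes to Declan's issue.
Declan's share (14,000) passes entirely to Carmen.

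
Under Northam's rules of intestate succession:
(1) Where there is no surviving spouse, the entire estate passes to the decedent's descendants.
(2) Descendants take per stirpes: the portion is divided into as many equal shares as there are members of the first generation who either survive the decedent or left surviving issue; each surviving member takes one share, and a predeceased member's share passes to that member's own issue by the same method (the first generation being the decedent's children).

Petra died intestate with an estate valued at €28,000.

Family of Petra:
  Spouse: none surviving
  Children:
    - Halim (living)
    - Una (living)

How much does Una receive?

The entire €28,000 passes to the descendants.
That amount (€28,000) is divided into 2 shares of €14,000: Halim and Una each take €14,000.

Una receives €14,000.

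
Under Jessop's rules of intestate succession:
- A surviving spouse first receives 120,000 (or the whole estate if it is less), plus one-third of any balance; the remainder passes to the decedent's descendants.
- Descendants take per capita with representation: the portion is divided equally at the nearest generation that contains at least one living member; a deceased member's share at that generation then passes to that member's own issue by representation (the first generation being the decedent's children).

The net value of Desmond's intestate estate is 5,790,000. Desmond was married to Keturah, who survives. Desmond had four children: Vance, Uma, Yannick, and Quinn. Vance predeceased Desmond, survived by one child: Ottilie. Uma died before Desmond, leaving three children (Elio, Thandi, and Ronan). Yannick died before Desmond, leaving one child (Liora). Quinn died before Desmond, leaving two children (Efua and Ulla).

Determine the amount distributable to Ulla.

Ulla receives 540,000.

Keturah first takes 120,000, leaving a balance of 5,670,000. Keturah then takes one-third of the balance (1,890,000), for a total of 2,010,000. The remaining 3,780,000 passes to the descendants.
No child survives, so the initial division is made at the grandchildren's generation.
The descendants' portion (3,780,000) is divided into 7 shares of 540,000: Ottilie, Elio, Thandi, Ronan, Liora, Efua, and Ulla each take 540,000.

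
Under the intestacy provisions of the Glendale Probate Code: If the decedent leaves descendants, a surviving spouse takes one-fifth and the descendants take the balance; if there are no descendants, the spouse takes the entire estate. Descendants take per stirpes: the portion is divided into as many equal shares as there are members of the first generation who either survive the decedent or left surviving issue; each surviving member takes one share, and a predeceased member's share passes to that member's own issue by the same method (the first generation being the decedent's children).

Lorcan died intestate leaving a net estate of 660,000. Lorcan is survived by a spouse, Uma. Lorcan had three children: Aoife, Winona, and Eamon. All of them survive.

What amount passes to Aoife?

Uma takes one-fifth of 660,000 = 132,000. The remaining 528,000 passes to the descendants.
The descendants' portion (528,000) is divided into 3 shares of 176,000: Aoife, Winona, and Eamon each take 176,000.

Aoife receives 176,000.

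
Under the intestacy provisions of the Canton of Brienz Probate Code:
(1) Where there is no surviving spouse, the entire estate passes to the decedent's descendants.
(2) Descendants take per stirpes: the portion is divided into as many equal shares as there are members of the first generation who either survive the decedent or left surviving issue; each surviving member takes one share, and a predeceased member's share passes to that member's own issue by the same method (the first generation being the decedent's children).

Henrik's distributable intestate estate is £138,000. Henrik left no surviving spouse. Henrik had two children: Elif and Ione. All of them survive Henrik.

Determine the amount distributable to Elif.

The entire £138,000 passes to the descendants.
That amount (£138,000) is divided into 2 shares of £69,000: Elif and Ione each take £69,000.

Elif receives £69,000.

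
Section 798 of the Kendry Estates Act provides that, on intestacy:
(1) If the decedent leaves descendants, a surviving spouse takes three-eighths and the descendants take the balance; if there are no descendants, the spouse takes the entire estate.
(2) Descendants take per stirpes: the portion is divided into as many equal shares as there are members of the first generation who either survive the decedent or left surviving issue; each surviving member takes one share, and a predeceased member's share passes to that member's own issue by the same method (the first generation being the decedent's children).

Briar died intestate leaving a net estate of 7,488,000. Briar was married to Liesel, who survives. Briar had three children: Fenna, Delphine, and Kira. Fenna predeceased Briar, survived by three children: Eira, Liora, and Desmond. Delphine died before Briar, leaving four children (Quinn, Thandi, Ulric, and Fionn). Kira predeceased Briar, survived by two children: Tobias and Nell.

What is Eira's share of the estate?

Eira receives 520,000.

Liesel takes three-eighths of 7,488,000 = 2,808,000. The remaining 4,680,000 passes to the descendants.
The descendants' portion (4,680,000) is divided into 3 shares of 1,560,000: Fenna's 1,560,000 share passes to Fenna's issue; Delphine's 1,560,000 share passes to Delphine's issue; Kira's 1,560,000 share passes to Kira's issue.
Fenna's share (1,560,000) is divided into 3 shares of 520,000: Eira, Liora, and Desmond each take 520,000.
Delphine's share (1,560,000) is divided into 4 shares of 390,000: Quinn, Thandi, Ulric, and Fionn each take 390,000.
Kira's share (1,560,000) is divided into 2 shares of 780,000: Tobias and Nell each take 780,000.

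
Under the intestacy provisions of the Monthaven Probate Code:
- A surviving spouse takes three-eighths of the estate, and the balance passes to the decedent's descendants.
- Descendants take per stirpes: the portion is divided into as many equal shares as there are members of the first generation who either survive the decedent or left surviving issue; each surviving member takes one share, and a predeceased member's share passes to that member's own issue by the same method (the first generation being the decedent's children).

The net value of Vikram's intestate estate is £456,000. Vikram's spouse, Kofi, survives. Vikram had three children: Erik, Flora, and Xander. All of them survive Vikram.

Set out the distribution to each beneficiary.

Kofi: £171,000; Erik: £95,000; Flora: £95,000; Xander: £95,000

Kofi takes three-eighths of £456,000 = £171,000. The remaining £285,000 passes to the descendants.
The descendants' portion (£285,000) is divided into 3 shares of £95,000: Erik, Flora, and Xander each take £95,000.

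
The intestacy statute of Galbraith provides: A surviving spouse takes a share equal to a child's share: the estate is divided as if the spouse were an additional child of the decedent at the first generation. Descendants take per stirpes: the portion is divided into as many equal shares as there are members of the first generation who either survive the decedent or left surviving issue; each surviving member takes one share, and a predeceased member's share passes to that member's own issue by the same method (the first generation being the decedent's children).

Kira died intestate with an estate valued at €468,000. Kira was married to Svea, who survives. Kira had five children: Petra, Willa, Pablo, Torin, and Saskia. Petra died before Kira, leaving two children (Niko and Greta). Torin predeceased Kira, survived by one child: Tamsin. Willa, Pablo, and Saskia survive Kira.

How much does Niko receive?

Niko receives €39,000.

The spouse counts as an additional share at the children's level, so there are 6 primary shares of €78,000. Svea takes one such share (€78,000).
The children's combined portion (€390,000) is divided into 5 shares of €78,000: Willa, Pablo, and Saskia each take €78,000; Petra's €78,000 share passes to Petra's issue; Torin's €78,000 share passes to Torin's issue.
Petra's share (€78,000) is divided into 2 shares of €39,000: Niko and Greta each take €39,000.
Torin's share (€78,000) passes entirely to Tamsin.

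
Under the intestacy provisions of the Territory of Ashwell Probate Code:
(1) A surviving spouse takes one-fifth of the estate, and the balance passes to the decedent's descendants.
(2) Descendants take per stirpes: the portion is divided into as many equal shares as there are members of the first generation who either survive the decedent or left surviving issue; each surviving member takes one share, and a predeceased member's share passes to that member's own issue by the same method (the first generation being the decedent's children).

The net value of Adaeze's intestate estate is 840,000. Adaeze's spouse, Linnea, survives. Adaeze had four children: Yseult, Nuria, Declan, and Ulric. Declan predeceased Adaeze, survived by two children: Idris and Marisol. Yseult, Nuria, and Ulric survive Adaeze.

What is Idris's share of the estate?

Idris receives 84,000.

Linnea takes one-fifth of 840,000 = 168,000. The remaining 672,000 passes to the descendants.
The descendants' portion (672,000) is divided into 4 shares of 168,000: Yseult, Nuria, and Ulric each take 168,000; Declan's 168,000 share passes to Declan's issue.
Declan's share (168,000) is divided into 2 shares of 84,000: Idris and Marisol each take 84,000.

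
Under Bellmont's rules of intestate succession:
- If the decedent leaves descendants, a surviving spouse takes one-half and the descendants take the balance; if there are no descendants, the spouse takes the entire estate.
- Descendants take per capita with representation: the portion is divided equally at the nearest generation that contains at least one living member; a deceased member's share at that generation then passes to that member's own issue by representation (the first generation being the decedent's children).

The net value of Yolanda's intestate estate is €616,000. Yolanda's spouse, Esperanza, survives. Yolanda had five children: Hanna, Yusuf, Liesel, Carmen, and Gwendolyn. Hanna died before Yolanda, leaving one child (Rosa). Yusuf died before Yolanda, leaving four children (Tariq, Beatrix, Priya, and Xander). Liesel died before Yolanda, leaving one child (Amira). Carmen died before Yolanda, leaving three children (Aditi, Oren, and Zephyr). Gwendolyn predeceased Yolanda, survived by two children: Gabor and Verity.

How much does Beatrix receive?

Esperanza takes one-half of €616,000 = €308,000. The remaining €308,000 passes to the descendants.
No child survives, so the initial division is made at the grandchildren's generation.
The descendants' portion (€308,000) is divided into 11 shares of €28,000: Rosa, Tariq, Beatrix, Priya, Xander, Amira, Aditi, Oren, Zephyr, Gabor, and Verity each take €28,000.

Beatrix receives €28,000.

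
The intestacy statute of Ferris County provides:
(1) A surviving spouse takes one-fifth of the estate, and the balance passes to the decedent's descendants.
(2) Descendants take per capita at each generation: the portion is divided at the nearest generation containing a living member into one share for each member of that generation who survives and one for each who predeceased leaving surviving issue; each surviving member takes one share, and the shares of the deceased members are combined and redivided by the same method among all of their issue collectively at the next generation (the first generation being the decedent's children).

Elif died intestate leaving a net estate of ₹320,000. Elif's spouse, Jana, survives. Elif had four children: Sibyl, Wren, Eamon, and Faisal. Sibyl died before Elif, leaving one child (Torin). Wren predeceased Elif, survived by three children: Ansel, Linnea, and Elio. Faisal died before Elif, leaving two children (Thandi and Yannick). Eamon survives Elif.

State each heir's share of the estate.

Jana: ₹64,000; Torin: ₹32,000; Ansel: ₹32,000; Linnea: ₹32,000; Elio: ₹32,000; Eamon: ₹64,000; Thandi: ₹32,000; Yannick: ₹32,000

Jana takes one-fifth of ₹320,000 = ₹64,000. The remaining ₹256,000 passes to the descendants.
The descendants' portion (₹256,000) is divided at the children's generation into 4 shares of ₹64,000. Eamon takes ₹64,000. The 3 shares of the deceased (Sibyl, Wren, and Faisal) are combined into a pool of ₹192,000.
That pool (₹192,000) is divided at the grandchildren's generation equally among Torin, Ansel, Linnea, Elio, Thandi, and Yannick: ₹32,000 each.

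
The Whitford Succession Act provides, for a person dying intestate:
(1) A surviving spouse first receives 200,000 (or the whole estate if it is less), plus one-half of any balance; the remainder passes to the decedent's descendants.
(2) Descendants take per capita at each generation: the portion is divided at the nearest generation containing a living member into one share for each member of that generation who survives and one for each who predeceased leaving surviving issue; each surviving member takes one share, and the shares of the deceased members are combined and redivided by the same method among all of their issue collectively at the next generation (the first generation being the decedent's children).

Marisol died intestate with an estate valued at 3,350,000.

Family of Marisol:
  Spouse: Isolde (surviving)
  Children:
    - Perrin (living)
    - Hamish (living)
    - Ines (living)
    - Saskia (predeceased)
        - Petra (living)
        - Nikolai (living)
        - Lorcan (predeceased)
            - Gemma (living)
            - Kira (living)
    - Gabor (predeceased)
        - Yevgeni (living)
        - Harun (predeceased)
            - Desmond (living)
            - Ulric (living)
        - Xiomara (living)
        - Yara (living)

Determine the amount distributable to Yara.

Yara receives 90,000.

Isolde first takes 200,000, leaving a balance of 3,150,000. Isolde then takes one-half of the balance (1,575,000), for a total of 1,775,000. The remaining 1,575,000 passes to the descendants.
The descendants' portion (1,575,000) is divided at the children's generation into 5 shares of 315,000. Perrin, Hamish, and Ines each take 315,000. The 2 shares of the deceased (Saskia and Gabor) are combined into a pool of 630,000.
That pool (630,000) is divided at the grandchildren's generation into 7 shares of 90,000. Petra, Nikolai, Yevgeni, Xiomara, and Yara each take 90,000. The 2 shares of the deceased (Lorcan and Harun) are combined into a pool of 180,000.
That pool (180,000) is divided at the great-grandchildren's generation equally among Gemma, Kira, Desmond, and Ulric: 45,000 each.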